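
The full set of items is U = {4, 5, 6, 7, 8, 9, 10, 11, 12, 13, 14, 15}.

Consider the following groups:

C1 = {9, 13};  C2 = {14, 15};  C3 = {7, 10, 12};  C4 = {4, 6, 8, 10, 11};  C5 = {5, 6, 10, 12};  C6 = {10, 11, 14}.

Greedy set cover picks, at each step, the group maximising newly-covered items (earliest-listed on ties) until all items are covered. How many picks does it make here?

Greedy: pick C4 (covers 5 new) → pick C1 (covers 2 new) → pick C2 (covers 2 new) → pick C3 (covers 2 new) → pick C5 (covers 1 new). Total picks: 5.

5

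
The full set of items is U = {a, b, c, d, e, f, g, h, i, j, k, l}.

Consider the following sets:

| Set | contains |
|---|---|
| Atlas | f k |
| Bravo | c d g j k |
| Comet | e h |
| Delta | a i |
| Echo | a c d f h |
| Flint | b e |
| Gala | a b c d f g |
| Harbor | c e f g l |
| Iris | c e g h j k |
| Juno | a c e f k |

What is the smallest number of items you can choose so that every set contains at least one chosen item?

3

The 3 items {a, e, k} hit every set.
The sets Atlas, Delta, Flint are pairwise disjoint, so any hitting set needs a separate item for each — at least 3. Hence 3 is optimal.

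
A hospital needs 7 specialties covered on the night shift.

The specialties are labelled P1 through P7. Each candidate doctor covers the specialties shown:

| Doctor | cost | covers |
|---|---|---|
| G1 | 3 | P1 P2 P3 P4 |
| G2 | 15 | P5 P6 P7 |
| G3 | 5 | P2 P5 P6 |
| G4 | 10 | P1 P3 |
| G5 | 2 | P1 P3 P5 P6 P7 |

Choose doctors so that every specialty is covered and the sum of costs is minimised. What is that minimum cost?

G1, G5 together cover every specialty (G1 ∪ G5 = {P1, P2, P3, P4, P5, P6, P7}); total cost 3 + 2 = 5.
No covering selection has total cost below 5.

5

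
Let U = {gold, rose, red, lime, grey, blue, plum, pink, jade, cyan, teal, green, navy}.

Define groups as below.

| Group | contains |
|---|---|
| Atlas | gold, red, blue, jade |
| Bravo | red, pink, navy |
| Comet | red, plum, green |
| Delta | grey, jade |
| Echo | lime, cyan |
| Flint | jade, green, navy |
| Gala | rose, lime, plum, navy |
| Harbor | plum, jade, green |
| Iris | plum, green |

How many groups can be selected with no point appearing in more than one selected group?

Bravo, Delta, Echo, Iris are pairwise disjoint (Bravo={red,pink,navy}; Delta={grey,jade}; Echo={lime,cyan}; Iris={plum,green}).
Every remaining group overlaps one of these, and no 5 of the listed groups are pairwise disjoint, so 4 is the maximum.

4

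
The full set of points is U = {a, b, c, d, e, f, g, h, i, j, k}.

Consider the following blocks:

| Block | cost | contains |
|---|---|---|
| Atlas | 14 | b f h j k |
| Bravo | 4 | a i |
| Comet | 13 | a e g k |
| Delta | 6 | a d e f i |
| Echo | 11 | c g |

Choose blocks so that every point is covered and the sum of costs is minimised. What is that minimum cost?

31

Atlas, Delta, Echo together cover every point (Atlas ∪ Delta ∪ Echo = {a, b, c, d, e, f, g, h, i, j, k}); total cost 14 + 6 + 11 = 31.
No covering selection has total cost below 31.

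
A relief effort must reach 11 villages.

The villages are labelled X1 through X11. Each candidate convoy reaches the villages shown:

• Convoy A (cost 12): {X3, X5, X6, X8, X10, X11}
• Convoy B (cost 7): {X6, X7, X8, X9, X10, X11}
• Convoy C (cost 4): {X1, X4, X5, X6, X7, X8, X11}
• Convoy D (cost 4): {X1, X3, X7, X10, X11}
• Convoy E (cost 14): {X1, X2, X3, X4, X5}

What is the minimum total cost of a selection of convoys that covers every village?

B, E together cover every village (B ∪ E = {X1, X2, X3, X4, X5, X6, X7, X8, X9, X10, X11}); total cost 7 + 14 = 21.
The greedy pick C, D, B, E costs 29; no covering selection beats 21.

21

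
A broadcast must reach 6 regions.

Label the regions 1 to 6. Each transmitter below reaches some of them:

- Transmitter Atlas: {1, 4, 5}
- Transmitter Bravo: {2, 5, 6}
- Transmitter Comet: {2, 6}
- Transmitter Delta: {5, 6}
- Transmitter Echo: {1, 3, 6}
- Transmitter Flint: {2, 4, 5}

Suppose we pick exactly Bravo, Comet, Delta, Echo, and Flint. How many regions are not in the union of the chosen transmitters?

Union of Bravo, Comet, Delta, Echo, Flint = {1, 2, 3, 4, 5, 6} — that's every region, so 0 are uncovered.

0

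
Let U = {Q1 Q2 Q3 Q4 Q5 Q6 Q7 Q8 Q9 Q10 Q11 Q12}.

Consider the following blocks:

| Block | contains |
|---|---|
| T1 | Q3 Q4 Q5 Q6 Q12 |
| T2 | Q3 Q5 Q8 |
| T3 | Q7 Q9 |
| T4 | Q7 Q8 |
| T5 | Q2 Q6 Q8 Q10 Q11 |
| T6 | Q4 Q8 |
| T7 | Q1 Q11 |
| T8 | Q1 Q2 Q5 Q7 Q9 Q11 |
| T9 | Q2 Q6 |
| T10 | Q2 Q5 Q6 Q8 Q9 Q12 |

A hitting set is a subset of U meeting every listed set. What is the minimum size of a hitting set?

4

The 4 items {Q1, Q6, Q7, Q8} hit every block.
The blocks T3, T6, T7, T9 are pairwise disjoint, so any hitting set needs a separate item for each — at least 4. Hence 4 is optimal.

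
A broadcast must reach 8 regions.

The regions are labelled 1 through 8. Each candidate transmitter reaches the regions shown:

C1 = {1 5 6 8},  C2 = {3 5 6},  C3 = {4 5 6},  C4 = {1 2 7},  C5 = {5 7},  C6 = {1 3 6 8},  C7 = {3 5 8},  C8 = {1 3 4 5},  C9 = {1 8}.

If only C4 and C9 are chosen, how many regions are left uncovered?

4

Union of C4, C9 = {1, 2, 7, 8}.
Not covered: 3, 4, 5, 6 — 4 regions.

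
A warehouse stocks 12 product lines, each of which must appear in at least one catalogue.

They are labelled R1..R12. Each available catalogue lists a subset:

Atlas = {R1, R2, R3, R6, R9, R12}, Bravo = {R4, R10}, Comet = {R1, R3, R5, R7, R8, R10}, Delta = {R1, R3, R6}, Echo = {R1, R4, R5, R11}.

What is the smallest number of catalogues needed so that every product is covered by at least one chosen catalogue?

3

Atlas and Comet and Echo together: Atlas ∪ Comet ∪ Echo = {R1, R2, R3, R4, R5, R6, R7, R8, R9, R10, R11, R12} — every product is covered.
Only Atlas contains R2, so Atlas is forced; the remaining 6 products need at least 2 more catalogues (each remaining catalogue adds at most 4) — so at least 3 catalogues are needed, and 3 is optimal.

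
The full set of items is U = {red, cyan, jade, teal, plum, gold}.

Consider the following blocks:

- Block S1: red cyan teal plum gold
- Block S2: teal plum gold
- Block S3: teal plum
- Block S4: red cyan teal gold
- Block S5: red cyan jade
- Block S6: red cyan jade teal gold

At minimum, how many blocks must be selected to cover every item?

Take {S1, S5}. Their union is {red, cyan, jade, teal, plum, gold}, which is all 6 items.
No single block has all 6 items (the largest, S1, has 5), so 2 is optimal.

2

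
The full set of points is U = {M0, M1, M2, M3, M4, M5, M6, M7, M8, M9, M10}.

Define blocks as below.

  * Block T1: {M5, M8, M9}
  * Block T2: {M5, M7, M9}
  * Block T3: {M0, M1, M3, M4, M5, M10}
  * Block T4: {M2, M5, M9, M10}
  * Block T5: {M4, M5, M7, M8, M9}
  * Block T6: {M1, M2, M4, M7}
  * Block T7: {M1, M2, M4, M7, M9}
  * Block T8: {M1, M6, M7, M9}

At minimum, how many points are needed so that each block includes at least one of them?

H = {M1, M5} meets every block (each contains at least one member of H), and |H| = 2.
The blocks T1, T6 are pairwise disjoint, so any hitting set needs a separate point for each — at least 2. Hence 2 is optimal.

2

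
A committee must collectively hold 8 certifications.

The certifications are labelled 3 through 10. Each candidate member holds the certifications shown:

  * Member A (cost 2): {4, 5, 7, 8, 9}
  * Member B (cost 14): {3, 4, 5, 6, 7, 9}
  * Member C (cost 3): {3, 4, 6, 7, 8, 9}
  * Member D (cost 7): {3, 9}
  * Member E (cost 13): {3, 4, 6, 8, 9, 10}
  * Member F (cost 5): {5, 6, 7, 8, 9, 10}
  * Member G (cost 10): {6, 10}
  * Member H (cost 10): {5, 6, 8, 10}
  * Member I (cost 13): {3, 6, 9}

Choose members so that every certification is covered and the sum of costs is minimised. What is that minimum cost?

C, F together cover every certification (C ∪ F = {3, 4, 5, 6, 7, 8, 9, 10}); total cost 3 + 5 = 8.
The greedy pick A, C, F costs 10; no covering selection beats 8.

8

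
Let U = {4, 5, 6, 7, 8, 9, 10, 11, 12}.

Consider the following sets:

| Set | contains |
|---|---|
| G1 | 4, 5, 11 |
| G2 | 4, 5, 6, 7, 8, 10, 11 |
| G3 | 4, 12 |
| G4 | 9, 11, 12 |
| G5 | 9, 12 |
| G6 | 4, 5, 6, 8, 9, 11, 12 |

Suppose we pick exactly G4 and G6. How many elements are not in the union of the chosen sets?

Union of G4, G6 = {4, 5, 6, 8, 9, 11, 12}.
Not covered: 7, 10 — 2 elements.

2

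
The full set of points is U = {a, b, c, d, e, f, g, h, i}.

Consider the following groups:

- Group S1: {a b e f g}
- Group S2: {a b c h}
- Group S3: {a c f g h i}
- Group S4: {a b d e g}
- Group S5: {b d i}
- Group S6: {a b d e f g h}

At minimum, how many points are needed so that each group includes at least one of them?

2

Take T = {b, g}. Each listed group contains at least one of these, so T is a hitting set of size 2.
No single point lies in every group, so at least 2 are needed and 2 is optimal.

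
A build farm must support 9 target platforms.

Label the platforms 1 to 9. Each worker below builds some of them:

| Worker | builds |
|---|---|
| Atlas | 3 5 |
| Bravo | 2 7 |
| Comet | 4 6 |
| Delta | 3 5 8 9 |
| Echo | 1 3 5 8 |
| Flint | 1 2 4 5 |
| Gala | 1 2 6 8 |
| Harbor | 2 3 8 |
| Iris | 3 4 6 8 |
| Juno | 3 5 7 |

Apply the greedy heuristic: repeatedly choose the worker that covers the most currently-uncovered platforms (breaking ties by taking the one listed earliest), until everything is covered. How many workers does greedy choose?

Greedy: pick Delta (covers 4 new) → pick Flint (covers 3 new) → pick Bravo (covers 1 new) → pick Comet (covers 1 new). Total picks: 4.

4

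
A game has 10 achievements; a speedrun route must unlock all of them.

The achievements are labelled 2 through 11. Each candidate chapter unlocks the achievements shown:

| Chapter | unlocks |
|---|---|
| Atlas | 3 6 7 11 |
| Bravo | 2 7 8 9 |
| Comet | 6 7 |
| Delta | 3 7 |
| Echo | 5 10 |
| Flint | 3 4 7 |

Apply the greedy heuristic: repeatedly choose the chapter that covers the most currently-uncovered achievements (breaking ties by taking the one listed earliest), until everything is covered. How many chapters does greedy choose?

Greedy: pick Atlas (covers 4 new) → pick Bravo (covers 3 new) → pick Echo (covers 2 new) → pick Flint (covers 1 new). Total picks: 4.

4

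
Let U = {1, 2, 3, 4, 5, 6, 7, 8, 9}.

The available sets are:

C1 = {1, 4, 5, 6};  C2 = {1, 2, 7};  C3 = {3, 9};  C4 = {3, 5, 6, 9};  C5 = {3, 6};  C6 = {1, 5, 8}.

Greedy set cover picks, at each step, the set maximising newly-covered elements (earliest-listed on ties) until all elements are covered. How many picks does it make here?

Greedy: pick C1 (covers 4 new) → pick C2 (covers 2 new) → pick C3 (covers 2 new) → pick C6 (covers 1 new). Total picks: 4.

4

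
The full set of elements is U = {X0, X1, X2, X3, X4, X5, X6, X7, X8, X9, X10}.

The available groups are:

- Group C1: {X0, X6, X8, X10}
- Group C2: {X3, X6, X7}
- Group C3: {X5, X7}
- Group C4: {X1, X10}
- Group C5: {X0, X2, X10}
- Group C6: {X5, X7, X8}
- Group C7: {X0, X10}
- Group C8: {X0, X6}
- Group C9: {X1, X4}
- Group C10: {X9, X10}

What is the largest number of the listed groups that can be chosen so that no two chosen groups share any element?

C6, C8, C9, C10 are pairwise disjoint (C6={X5,X7,X8}; C8={X0,X6}; C9={X1,X4}; C10={X9,X10}).
Every remaining group overlaps one of these, and no 5 of the listed groups are pairwise disjoint, so 4 is the maximum.

4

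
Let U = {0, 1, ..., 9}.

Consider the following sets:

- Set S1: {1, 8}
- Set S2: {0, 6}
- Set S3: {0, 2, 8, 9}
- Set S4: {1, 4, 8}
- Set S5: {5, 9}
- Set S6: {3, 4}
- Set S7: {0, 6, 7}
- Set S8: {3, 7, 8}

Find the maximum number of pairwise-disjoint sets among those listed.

S1, S5, S6, S7 are pairwise disjoint (S1={1,8}; S5={5,9}; S6={3,4}; S7={0,6,7}).
Every remaining set overlaps one of these, and no 5 of the listed sets are pairwise disjoint, so 4 is the maximum.

4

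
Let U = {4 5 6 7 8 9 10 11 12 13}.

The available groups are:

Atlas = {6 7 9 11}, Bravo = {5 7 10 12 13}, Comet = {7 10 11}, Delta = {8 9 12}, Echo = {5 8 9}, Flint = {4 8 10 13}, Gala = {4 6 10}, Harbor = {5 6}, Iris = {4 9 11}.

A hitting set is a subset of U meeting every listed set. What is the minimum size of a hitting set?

H = {5, 9, 10} meets every group (each contains at least one member of H), and |H| = 3.
The groups Comet, Delta, Harbor are pairwise disjoint, so any hitting set needs a separate element for each — at least 3. Hence 3 is optimal.

3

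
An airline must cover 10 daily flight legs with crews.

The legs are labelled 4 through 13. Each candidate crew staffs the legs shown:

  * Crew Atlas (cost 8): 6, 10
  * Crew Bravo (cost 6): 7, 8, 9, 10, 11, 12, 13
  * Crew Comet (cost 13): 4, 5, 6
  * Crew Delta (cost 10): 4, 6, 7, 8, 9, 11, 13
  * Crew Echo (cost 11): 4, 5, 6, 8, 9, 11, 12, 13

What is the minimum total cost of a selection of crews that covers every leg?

Bravo, Echo together cover every leg (Bravo ∪ Echo = {4, 5, 6, 7, 8, 9, 10, 11, 12, 13}); total cost 6 + 11 = 17.
No covering selection has total cost below 17.

17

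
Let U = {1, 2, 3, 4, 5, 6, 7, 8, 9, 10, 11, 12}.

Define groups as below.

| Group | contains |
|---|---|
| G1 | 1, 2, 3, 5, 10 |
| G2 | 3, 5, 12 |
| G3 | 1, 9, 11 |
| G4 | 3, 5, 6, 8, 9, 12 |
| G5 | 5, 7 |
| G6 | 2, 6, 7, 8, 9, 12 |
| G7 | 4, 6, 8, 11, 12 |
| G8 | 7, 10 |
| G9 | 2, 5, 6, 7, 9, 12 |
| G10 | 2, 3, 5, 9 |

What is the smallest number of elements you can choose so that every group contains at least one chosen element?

H = {5, 7, 11} meets every group (each contains at least one member of H), and |H| = 3.
The groups G7, G8, G10 are pairwise disjoint, so any hitting set needs a separate element for each — at least 3. Hence 3 is optimal.

3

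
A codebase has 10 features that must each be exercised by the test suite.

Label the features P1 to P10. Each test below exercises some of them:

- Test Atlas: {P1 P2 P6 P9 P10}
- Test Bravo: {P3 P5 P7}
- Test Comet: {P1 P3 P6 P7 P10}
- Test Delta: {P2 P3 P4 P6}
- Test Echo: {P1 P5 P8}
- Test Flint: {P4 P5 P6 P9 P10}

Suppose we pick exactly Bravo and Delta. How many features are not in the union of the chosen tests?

4

Union of Bravo, Delta = {P2, P3, P4, P5, P6, P7}.
Not covered: P1, P8, P9, P10 — 4 features.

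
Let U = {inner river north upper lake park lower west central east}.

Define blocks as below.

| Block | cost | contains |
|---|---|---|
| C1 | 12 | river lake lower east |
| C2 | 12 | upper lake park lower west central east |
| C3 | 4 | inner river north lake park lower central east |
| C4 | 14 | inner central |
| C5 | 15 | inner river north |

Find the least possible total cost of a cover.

C2, C3 together cover every point (C2 ∪ C3 = {inner, river, north, upper, lake, park, lower, west, central, east}); total cost 12 + 4 = 16.
No covering selection has total cost below 16.

16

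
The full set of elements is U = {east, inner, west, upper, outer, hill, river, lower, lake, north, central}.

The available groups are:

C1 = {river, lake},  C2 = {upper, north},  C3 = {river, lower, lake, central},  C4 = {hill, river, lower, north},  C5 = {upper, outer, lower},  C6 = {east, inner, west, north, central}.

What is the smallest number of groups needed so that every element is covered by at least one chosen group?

4

C1, C4, C5, and C6 cover everything between them: the union {east, inner, west, upper, outer, hill, river, lower, lake, north, central} is all of U.
No 3 of the 6 groups cover everything (all 20 combinations miss at least one element), so 4 is optimal.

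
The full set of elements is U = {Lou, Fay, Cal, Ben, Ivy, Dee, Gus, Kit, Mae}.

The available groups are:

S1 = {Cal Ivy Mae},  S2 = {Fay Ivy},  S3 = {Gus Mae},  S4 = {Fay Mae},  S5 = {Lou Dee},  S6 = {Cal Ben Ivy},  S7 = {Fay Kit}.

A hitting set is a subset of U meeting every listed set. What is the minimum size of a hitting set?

Take H = {Lou, Fay, Ivy, Mae}. Each listed group contains at least one of these, so H is a hitting set of size 4.
The groups S3, S5, S6, S7 are pairwise disjoint, so any hitting set needs a separate element for each — at least 4. Hence 4 is optimal.

4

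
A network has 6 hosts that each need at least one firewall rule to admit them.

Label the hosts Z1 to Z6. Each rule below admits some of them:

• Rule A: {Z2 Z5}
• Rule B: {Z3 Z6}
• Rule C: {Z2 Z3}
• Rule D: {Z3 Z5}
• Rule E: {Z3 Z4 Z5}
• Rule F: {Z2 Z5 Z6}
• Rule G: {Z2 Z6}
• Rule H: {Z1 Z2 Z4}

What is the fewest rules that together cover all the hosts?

Take {E, G, H}. Their union is {Z1, Z2, Z3, Z4, Z5, Z6}, which is all 6 hosts.
Only H contains Z1, so H is forced; the remaining 3 hosts need at least 2 more rules (each remaining rule adds at most 2) — so at least 3 rules are needed, and 3 is optimal.

3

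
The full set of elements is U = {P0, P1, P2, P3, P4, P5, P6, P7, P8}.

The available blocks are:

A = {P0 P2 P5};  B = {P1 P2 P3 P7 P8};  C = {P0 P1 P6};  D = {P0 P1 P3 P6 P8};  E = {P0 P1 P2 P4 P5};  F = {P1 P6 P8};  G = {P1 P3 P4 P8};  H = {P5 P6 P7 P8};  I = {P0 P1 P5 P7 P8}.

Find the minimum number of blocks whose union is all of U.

B and C and E together: B ∪ C ∪ E = {P0, P1, P2, P3, P4, P5, P6, P7, P8} — every element is covered.
No 2 of the 9 blocks cover everything (all 36 combinations miss at least one element), so 3 is optimal.

3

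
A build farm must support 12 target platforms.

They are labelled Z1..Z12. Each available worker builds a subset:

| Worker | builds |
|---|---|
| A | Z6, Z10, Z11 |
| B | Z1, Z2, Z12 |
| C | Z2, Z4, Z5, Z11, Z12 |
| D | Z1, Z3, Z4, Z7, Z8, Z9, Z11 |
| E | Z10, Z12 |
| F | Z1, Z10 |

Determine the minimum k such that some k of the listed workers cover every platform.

3

Take {A, C, D}. Their union is {Z1, Z2, Z3, Z4, Z5, Z6, Z7, Z8, Z9, Z10, Z11, Z12}, which is all 12 platforms.
Only D contains Z3, so D is forced; the remaining 5 platforms need at least 2 more workers (each remaining worker adds at most 3) — so at least 3 workers are needed, and 3 is optimal.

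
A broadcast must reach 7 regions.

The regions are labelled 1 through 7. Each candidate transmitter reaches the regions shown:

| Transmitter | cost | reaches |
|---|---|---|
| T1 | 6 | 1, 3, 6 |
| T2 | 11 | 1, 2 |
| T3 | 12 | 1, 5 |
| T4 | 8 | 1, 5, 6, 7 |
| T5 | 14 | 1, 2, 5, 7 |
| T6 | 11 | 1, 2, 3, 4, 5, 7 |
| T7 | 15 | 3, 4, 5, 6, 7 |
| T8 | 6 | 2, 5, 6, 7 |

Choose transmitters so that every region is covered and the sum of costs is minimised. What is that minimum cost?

T6, T8 together cover every region (T6 ∪ T8 = {1, 2, 3, 4, 5, 6, 7}); total cost 11 + 6 = 17.
The greedy pick T8, T1, T6 costs 23; no covering selection beats 17.

17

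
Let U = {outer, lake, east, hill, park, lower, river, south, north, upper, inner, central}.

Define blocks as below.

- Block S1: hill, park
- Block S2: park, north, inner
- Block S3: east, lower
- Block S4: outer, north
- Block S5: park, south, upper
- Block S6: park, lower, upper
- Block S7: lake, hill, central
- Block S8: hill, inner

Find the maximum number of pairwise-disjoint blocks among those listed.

S3, S4, S5, S7 are pairwise disjoint (S3={east,lower}; S4={outer,north}; S5={park,south,upper}; S7={lake,hill,central}).
Every remaining block overlaps one of these, and no 5 of the listed blocks are pairwise disjoint, so 4 is the maximum.

4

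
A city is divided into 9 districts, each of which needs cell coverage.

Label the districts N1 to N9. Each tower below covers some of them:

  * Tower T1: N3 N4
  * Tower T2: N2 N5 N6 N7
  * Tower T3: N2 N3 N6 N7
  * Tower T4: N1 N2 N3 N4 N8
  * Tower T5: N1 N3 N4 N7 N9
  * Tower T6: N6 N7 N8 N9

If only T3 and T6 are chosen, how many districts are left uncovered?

3

Union of T3, T6 = {N2, N3, N6, N7, N8, N9}.
Not covered: N1, N4, N5 — 3 districts.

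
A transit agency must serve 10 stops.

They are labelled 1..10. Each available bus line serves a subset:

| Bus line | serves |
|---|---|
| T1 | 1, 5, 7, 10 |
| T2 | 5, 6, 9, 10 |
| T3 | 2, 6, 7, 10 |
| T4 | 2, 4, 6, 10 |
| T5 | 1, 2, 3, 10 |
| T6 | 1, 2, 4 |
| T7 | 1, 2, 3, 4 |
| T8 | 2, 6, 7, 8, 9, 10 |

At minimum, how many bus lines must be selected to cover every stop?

T1 and T7 and T8 together: T1 ∪ T7 ∪ T8 = {1, 2, 3, 4, 5, 6, 7, 8, 9, 10} — every stop is covered.
Only T8 contains 8, so T8 is forced; the remaining 4 stops need at least 2 more bus lines (each remaining bus line adds at most 3) — so at least 3 bus lines are needed, and 3 is optimal.

3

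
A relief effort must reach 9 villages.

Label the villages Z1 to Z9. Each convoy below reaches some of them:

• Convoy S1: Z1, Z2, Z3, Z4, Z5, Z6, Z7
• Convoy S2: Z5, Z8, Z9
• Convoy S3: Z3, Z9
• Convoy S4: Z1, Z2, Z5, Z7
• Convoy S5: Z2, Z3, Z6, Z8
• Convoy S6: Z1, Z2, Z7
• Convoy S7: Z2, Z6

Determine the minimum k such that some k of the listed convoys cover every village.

Take {S1, S2}. Their union is {Z1, Z2, Z3, Z4, Z5, Z6, Z7, Z8, Z9}, which is all 9 villages.
No single convoy has all 9 villages (the largest, S1, has 7), so 2 is optimal.

2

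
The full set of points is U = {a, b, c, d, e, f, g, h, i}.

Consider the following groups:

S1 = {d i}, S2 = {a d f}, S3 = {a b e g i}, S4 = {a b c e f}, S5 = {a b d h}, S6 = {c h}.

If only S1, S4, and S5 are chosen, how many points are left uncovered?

Union of S1, S4, S5 = {a, b, c, d, e, f, h, i}.
Not covered: g — 1 point.

1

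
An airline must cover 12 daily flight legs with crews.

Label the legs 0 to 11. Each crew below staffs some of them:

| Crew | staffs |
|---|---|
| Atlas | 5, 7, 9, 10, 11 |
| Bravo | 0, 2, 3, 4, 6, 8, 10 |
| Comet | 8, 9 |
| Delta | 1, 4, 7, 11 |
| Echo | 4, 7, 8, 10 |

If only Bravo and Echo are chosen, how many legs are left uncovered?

4

Union of Bravo, Echo = {0, 2, 3, 4, 6, 7, 8, 10}.
Not covered: 1, 5, 9, 11 — 4 legs.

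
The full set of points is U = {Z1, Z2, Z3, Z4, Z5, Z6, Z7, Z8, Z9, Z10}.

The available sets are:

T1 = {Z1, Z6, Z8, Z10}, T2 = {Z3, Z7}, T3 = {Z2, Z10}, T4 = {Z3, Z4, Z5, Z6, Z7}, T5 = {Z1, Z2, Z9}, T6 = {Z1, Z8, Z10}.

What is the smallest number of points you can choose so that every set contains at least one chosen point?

H = {Z2, Z3, Z10} meets every set (each contains at least one member of H), and |H| = 3.
No choice of 2 points meets every set, so 3 is the minimum.

3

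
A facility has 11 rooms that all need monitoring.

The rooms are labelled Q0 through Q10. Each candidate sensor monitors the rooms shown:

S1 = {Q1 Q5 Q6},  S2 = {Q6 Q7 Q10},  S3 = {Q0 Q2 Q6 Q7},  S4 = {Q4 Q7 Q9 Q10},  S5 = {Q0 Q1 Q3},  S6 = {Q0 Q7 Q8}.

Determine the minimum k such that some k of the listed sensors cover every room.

Take {S1, S3, S4, S5, S6}. Their union is {Q0, Q1, Q2, Q3, Q4, Q5, Q6, Q7, Q8, Q9, Q10}, which is all 11 rooms.
No 4 of the 6 sensors cover everything (all 15 combinations miss at least one room), so 5 is optimal.

5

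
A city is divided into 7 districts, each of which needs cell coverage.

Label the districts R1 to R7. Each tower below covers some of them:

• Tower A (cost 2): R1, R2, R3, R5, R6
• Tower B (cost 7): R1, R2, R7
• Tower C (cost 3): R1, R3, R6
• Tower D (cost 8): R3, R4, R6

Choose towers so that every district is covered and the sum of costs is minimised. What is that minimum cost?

A, B, D together cover every district (A ∪ B ∪ D = {R1, R2, R3, R4, R5, R6, R7}); total cost 2 + 7 + 8 = 17.
No covering selection has total cost below 17.

17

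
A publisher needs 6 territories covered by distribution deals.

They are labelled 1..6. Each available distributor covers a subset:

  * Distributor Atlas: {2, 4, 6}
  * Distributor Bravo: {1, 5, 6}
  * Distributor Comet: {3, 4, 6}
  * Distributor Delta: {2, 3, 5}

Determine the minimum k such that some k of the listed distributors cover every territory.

3

Atlas and Bravo and Comet together: Atlas ∪ Bravo ∪ Comet = {1, 2, 3, 4, 5, 6} — every territory is covered.
Only Bravo contains 1, so Bravo is forced; the remaining 3 territories need at least 2 more distributors (each remaining distributor adds at most 2) — so at least 3 distributors are needed, and 3 is optimal.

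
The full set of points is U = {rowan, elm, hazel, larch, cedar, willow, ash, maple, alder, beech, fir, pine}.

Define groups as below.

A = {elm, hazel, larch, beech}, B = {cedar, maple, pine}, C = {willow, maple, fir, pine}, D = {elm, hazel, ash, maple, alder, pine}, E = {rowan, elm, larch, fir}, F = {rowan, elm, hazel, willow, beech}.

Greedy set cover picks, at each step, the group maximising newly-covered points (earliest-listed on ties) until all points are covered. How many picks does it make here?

4

Greedy: pick D (covers 6 new) → pick E (covers 3 new) → pick F (covers 2 new) → pick B (covers 1 new). Total picks: 4.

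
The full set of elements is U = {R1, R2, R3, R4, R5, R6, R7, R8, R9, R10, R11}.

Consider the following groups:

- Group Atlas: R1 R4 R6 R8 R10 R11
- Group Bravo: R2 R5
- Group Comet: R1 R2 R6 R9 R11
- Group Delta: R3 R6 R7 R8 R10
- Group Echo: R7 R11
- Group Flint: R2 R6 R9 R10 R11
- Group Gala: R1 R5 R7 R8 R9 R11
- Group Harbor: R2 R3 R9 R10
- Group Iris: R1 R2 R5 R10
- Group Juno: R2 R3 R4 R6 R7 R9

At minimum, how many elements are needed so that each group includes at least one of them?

H = {R2, R7, R11} meets every group (each contains at least one member of H), and |H| = 3.
No choice of 2 elements meets every group, so 3 is the minimum.

3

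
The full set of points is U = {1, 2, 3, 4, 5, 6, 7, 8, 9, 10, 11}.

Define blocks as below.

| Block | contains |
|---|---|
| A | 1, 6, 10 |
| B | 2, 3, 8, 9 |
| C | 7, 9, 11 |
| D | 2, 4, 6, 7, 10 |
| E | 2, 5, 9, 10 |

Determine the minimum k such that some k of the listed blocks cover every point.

A, B, C, D, and E cover everything between them: the union {1, 2, 3, 4, 5, 6, 7, 8, 9, 10, 11} is all of U.
No 4 of the 5 blocks cover everything (all 5 combinations miss at least one point), so 5 is optimal.

5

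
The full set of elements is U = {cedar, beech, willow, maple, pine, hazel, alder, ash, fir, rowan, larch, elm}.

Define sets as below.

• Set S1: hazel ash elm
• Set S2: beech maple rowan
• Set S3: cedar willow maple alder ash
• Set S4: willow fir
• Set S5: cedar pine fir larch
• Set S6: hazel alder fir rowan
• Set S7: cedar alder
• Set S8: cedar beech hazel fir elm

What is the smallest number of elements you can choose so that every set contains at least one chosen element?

The 4 elements {cedar, hazel, fir, rowan} hit every set.
The sets S1, S2, S4, S7 are pairwise disjoint, so any hitting set needs a separate element for each — at least 4. Hence 4 is optimal.

4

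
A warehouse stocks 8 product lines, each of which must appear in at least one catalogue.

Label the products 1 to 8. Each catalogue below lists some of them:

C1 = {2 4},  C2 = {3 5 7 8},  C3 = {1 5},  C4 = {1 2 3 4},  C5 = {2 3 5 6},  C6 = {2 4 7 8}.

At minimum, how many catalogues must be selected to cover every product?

3

Take {C3, C5, C6}. Their union is {1, 2, 3, 4, 5, 6, 7, 8}, which is all 8 products.
Only C5 contains 6, so C5 is forced; the remaining 4 products need at least 2 more catalogues (each remaining catalogue adds at most 3) — so at least 3 catalogues are needed, and 3 is optimal.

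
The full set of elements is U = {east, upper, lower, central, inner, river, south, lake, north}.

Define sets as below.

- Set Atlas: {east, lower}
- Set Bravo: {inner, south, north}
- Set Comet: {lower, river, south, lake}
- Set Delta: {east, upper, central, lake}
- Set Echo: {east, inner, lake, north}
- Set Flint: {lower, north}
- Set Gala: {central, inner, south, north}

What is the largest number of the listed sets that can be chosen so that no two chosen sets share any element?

2

Atlas, Gala are pairwise disjoint (Atlas={east,lower}; Gala={central,inner,south,north}).
Every remaining set overlaps one of these, and no 3 of the listed sets are pairwise disjoint, so 2 is the maximum.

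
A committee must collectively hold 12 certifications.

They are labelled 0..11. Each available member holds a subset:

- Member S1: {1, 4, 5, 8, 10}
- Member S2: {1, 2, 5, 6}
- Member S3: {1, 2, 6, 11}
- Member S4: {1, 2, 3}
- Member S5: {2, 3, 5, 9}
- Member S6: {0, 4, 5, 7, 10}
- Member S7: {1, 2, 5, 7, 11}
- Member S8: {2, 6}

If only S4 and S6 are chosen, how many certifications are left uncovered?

4

Union of S4, S6 = {0, 1, 2, 3, 4, 5, 7, 10}.
Not covered: 6, 8, 9, 11 — 4 certifications.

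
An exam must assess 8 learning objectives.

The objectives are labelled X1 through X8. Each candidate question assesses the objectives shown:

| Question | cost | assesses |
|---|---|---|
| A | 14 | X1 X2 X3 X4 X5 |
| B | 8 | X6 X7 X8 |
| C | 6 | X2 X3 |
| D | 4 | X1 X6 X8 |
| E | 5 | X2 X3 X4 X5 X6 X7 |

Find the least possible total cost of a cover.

D, E together cover every objective (D ∪ E = {X1, X2, X3, X4, X5, X6, X7, X8}); total cost 4 + 5 = 9.
No covering selection has total cost below 9.

9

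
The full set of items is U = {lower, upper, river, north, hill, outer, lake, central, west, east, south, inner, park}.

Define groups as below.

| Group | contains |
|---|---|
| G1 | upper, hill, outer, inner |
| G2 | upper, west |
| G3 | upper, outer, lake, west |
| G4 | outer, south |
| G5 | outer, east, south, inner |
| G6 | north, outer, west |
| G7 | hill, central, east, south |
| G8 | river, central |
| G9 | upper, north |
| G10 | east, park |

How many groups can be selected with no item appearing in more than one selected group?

4

G2, G4, G8, G10 are pairwise disjoint (G2={upper,west}; G4={outer,south}; G8={river,central}; G10={east,park}).
Every remaining group overlaps one of these, and no 5 of the listed groups are pairwise disjoint, so 4 is the maximum.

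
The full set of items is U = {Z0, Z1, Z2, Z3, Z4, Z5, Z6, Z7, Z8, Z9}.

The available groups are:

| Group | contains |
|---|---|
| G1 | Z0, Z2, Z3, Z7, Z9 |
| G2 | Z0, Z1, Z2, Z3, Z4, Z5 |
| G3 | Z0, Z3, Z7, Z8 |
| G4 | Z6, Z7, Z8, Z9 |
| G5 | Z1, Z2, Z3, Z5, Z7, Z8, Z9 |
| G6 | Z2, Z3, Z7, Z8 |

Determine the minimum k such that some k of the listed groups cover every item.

2

G2 and G4 together: G2 ∪ G4 = {Z0, Z1, Z2, Z3, Z4, Z5, Z6, Z7, Z8, Z9} — every item is covered.
No single group has all 10 items (the largest, G5, has 7), so 2 is optimal.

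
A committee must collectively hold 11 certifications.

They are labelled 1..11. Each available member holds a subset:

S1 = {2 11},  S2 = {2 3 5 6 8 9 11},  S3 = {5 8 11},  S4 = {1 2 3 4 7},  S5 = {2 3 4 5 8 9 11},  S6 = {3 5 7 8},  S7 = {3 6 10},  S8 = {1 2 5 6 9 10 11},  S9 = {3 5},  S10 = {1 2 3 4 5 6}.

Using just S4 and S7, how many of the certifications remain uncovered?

Union of S4, S7 = {1, 2, 3, 4, 6, 7, 10}.
Not covered: 5, 8, 9, 11 — 4 certifications.

4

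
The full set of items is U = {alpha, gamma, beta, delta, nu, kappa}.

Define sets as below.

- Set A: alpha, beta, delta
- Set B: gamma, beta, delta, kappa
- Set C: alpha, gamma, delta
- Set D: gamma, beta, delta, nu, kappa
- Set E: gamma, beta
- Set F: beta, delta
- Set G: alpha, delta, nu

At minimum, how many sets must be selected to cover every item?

2

C and D cover everything between them: the union {alpha, gamma, beta, delta, nu, kappa} is all of U.
No single set has all 6 items (the largest, D, has 5), so 2 is optimal.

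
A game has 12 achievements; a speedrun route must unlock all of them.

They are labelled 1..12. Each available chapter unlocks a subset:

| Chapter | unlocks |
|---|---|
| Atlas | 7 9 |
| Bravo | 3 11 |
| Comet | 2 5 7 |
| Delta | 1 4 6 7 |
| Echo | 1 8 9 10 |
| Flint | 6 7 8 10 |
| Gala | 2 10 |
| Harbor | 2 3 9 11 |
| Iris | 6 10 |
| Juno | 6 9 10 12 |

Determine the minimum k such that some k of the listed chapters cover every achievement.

5

Take {Bravo, Comet, Delta, Echo, Juno}. Their union is {1, 2, 3, 4, 5, 6, 7, 8, 9, 10, 11, 12}, which is all 12 achievements.
No 4 of the 10 chapters cover everything (all 210 combinations miss at least one achievement), so 5 is optimal.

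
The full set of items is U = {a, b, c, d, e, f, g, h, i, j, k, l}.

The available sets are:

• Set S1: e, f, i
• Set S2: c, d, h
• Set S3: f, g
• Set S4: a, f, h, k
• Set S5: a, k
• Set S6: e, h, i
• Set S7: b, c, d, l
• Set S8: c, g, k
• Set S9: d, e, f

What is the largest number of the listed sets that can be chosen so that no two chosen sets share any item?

S3, S5, S6, S7 are pairwise disjoint (S3={f,g}; S5={a,k}; S6={e,h,i}; S7={b,c,d,l}).
Every remaining set overlaps one of these, and no 5 of the listed sets are pairwise disjoint, so 4 is the maximum.

4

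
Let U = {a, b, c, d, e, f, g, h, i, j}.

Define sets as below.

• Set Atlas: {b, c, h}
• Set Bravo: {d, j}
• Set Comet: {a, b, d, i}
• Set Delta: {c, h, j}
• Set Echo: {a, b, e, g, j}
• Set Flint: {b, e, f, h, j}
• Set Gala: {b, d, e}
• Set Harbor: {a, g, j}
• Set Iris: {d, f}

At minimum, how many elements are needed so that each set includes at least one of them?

3

T = {b, d, j} meets every set (each contains at least one member of T), and |T| = 3.
The sets Atlas, Harbor, Iris are pairwise disjoint, so any hitting set needs a separate element for each — at least 3. Hence 3 is optimal.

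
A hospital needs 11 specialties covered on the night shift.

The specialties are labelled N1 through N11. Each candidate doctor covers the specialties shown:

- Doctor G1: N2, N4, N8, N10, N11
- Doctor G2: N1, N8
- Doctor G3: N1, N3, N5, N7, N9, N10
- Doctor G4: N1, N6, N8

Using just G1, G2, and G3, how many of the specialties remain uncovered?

1

Union of G1, G2, G3 = {N1, N2, N3, N4, N5, N7, N8, N9, N10, N11}.
Not covered: N6 — 1 specialty.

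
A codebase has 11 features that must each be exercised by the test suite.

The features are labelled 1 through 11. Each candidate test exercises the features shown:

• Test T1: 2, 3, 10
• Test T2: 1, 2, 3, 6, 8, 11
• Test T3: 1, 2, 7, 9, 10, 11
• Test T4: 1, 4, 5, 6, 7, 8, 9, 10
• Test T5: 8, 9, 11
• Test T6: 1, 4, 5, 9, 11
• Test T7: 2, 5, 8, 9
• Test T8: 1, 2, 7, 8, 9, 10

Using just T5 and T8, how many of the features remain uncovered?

Union of T5, T8 = {1, 2, 7, 8, 9, 10, 11}.
Not covered: 3, 4, 5, 6 — 4 features.

4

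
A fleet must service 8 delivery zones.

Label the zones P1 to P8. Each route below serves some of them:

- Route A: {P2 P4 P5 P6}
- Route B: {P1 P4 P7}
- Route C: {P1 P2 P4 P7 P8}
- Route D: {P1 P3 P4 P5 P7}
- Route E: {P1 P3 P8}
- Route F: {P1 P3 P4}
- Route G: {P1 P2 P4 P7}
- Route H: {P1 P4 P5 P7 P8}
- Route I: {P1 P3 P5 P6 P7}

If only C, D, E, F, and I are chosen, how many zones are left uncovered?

0

Union of C, D, E, F, I = {P1, P2, P3, P4, P5, P6, P7, P8} — that's every zone, so 0 are uncovered.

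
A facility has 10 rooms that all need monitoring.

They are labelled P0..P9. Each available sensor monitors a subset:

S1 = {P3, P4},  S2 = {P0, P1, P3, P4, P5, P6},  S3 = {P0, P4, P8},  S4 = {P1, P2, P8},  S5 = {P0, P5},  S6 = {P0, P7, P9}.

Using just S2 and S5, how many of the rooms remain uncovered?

Union of S2, S5 = {P0, P1, P3, P4, P5, P6}.
Not covered: P2, P7, P8, P9 — 4 rooms.

4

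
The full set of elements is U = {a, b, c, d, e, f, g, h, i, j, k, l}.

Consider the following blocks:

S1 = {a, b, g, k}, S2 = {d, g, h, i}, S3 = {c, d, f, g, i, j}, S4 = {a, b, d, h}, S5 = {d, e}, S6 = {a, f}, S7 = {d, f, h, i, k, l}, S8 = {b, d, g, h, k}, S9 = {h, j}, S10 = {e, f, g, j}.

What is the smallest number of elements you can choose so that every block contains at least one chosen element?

T = {a, d, j} meets every block (each contains at least one member of T), and |T| = 3.
The blocks S5, S6, S9 are pairwise disjoint, so any hitting set needs a separate element for each — at least 3. Hence 3 is optimal.

3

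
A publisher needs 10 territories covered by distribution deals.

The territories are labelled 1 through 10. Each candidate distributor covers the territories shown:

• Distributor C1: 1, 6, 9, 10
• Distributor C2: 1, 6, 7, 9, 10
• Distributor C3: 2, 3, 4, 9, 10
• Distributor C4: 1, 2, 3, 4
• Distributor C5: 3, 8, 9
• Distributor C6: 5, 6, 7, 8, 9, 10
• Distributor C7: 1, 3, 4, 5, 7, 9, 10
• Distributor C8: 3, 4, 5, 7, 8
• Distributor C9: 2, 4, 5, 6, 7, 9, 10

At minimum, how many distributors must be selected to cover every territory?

2

C4 and C6 together: C4 ∪ C6 = {1, 2, 3, 4, 5, 6, 7, 8, 9, 10} — every territory is covered.
No single distributor has all 10 territories (the largest, C7, has 7), so 2 is optimal.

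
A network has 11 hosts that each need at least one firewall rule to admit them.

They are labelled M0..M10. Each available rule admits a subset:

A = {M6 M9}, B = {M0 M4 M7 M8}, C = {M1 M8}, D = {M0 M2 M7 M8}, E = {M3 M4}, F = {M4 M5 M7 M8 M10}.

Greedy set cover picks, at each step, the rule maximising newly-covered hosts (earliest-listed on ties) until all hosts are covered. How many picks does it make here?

5

Greedy: pick F (covers 5 new) → pick A (covers 2 new) → pick D (covers 2 new) → pick C (covers 1 new) → pick E (covers 1 new). Total picks: 5.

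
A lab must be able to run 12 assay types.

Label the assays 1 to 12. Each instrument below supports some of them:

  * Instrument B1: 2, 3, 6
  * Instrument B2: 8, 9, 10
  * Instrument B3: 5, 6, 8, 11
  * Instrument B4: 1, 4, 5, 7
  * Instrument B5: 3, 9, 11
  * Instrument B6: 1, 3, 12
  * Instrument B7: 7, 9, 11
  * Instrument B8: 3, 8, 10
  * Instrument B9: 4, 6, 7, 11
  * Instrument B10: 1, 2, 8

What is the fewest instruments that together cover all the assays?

Take {B1, B4, B5, B6, B8}. Their union is {1, 2, 3, 4, 5, 6, 7, 8, 9, 10, 11, 12}, which is all 12 assays.
No 4 of the 10 instruments cover everything (all 210 combinations miss at least one assay), so 5 is optimal.

5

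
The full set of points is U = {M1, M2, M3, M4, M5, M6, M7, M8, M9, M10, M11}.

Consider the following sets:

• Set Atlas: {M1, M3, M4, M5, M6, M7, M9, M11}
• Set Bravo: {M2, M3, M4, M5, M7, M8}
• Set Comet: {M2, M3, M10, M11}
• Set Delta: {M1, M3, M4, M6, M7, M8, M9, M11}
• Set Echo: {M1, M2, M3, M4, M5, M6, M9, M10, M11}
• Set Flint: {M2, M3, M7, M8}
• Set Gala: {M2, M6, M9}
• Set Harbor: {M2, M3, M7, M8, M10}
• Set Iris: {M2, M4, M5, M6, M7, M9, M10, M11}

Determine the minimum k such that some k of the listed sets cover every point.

2

Echo and Harbor cover everything between them: the union {M1, M2, M3, M4, M5, M6, M7, M8, M9, M10, M11} is all of U.
No single set has all 11 points (the largest, Echo, has 9), so 2 is optimal.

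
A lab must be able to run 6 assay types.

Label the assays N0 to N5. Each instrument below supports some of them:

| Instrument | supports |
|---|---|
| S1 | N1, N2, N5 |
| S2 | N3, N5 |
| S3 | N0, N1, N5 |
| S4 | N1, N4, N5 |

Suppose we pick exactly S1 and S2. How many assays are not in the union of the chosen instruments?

Union of S1, S2 = {N1, N2, N3, N5}.
Not covered: N0, N4 — 2 assays.

2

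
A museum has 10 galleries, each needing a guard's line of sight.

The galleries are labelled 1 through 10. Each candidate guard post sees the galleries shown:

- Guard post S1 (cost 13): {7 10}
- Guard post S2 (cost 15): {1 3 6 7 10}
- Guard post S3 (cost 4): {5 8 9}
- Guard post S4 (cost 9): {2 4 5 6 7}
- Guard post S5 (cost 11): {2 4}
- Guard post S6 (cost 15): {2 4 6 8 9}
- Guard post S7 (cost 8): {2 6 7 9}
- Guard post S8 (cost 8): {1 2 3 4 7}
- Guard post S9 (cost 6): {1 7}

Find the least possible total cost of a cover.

S2, S3, S8 together cover every gallery (S2 ∪ S3 ∪ S8 = {1, 2, 3, 4, 5, 6, 7, 8, 9, 10}); total cost 15 + 4 + 8 = 27.
No covering selection has total cost below 27.

27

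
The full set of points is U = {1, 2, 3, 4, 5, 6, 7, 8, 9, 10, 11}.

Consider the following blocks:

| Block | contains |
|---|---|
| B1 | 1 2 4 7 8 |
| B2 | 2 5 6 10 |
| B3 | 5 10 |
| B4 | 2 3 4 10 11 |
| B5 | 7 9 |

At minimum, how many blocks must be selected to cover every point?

B1, B2, B4, and B5 cover everything between them: the union {1, 2, 3, 4, 5, 6, 7, 8, 9, 10, 11} is all of U.
No 3 of the 5 blocks cover everything (all 10 combinations miss at least one point), so 4 is optimal.

4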